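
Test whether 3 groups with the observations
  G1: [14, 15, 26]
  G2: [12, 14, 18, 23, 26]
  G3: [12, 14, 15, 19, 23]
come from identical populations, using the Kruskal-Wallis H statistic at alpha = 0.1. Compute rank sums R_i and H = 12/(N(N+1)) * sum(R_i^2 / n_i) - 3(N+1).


Step 1: Combine all N = 13 observations and assign midranks.
sorted (value, group, rank): (12,G2,1.5), (12,G3,1.5), (14,G1,4), (14,G2,4), (14,G3,4), (15,G1,6.5), (15,G3,6.5), (18,G2,8), (19,G3,9), (23,G2,10.5), (23,G3,10.5), (26,G1,12.5), (26,G2,12.5)
Step 2: Sum ranks within each group.
R_1 = 23 (n_1 = 3)
R_2 = 36.5 (n_2 = 5)
R_3 = 31.5 (n_3 = 5)
Step 3: H = 12/(N(N+1)) * sum(R_i^2/n_i) - 3(N+1)
     = 12/(13*14) * (23^2/3 + 36.5^2/5 + 31.5^2/5) - 3*14
     = 0.065934 * 641.233 - 42
     = 0.279121.
Step 4: Ties present; correction factor C = 1 - 48/(13^3 - 13) = 0.978022. Corrected H = 0.279121 / 0.978022 = 0.285393.
Step 5: Under H0, H ~ chi^2(2); p-value = 0.867017.
Step 6: alpha = 0.1. fail to reject H0.

H = 0.2854, df = 2, p = 0.867017, fail to reject H0.


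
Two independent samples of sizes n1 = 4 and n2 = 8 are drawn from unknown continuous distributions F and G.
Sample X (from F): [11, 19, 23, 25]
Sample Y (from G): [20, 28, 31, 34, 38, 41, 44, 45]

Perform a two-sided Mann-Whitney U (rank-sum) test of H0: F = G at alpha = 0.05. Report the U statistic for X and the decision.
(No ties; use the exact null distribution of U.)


Step 1: Combine and sort all 12 observations; assign midranks.
sorted (value, group): (11,X), (19,X), (20,Y), (23,X), (25,X), (28,Y), (31,Y), (34,Y), (38,Y), (41,Y), (44,Y), (45,Y)
ranks: 11->1, 19->2, 20->3, 23->4, 25->5, 28->6, 31->7, 34->8, 38->9, 41->10, 44->11, 45->12
Step 2: Rank sum for X: R1 = 1 + 2 + 4 + 5 = 12.
Step 3: U_X = R1 - n1(n1+1)/2 = 12 - 4*5/2 = 12 - 10 = 2.
       U_Y = n1*n2 - U_X = 32 - 2 = 30.
Step 4: No ties, so the exact null distribution of U (based on enumerating the C(12,4) = 495 equally likely rank assignments) gives the two-sided p-value.
Step 5: p-value = 0.016162; compare to alpha = 0.05. reject H0.

U_X = 2, p = 0.016162, reject H0 at alpha = 0.05.


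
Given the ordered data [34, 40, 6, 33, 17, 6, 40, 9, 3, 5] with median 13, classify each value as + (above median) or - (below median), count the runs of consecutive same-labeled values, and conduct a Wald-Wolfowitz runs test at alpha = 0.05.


Step 1: Compute median = 13; label A = above, B = below.
Labels in order: AABAABABBB  (n_A = 5, n_B = 5)
Step 2: Count runs R = 6.
Step 3: Under H0 (random ordering), E[R] = 2*n_A*n_B/(n_A+n_B) + 1 = 2*5*5/10 + 1 = 6.0000.
        Var[R] = 2*n_A*n_B*(2*n_A*n_B - n_A - n_B) / ((n_A+n_B)^2 * (n_A+n_B-1)) = 2000/900 = 2.2222.
        SD[R] = 1.4907.
Step 4: R = E[R], so z = 0 with no continuity correction.
Step 5: Two-sided p-value via normal approximation = 2*(1 - Phi(|z|)) = 1.000000.
Step 6: alpha = 0.05. fail to reject H0.

R = 6, z = 0.0000, p = 1.000000, fail to reject H0.


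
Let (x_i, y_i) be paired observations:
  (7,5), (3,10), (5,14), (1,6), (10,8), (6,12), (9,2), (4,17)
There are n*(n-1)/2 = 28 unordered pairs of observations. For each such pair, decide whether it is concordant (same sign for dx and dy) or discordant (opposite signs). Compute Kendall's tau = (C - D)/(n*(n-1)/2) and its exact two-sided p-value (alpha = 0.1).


Step 1: Enumerate the 28 unordered pairs (i,j) with i<j and classify each by sign(x_j-x_i) * sign(y_j-y_i).
  (1,2):dx=-4,dy=+5->D; (1,3):dx=-2,dy=+9->D; (1,4):dx=-6,dy=+1->D; (1,5):dx=+3,dy=+3->C
  (1,6):dx=-1,dy=+7->D; (1,7):dx=+2,dy=-3->D; (1,8):dx=-3,dy=+12->D; (2,3):dx=+2,dy=+4->C
  (2,4):dx=-2,dy=-4->C; (2,5):dx=+7,dy=-2->D; (2,6):dx=+3,dy=+2->C; (2,7):dx=+6,dy=-8->D
  (2,8):dx=+1,dy=+7->C; (3,4):dx=-4,dy=-8->C; (3,5):dx=+5,dy=-6->D; (3,6):dx=+1,dy=-2->D
  (3,7):dx=+4,dy=-12->D; (3,8):dx=-1,dy=+3->D; (4,5):dx=+9,dy=+2->C; (4,6):dx=+5,dy=+6->C
  (4,7):dx=+8,dy=-4->D; (4,8):dx=+3,dy=+11->C; (5,6):dx=-4,dy=+4->D; (5,7):dx=-1,dy=-6->C
  (5,8):dx=-6,dy=+9->D; (6,7):dx=+3,dy=-10->D; (6,8):dx=-2,dy=+5->D; (7,8):dx=-5,dy=+15->D
Step 2: C = 10, D = 18, total pairs = 28.
Step 3: tau = (C - D)/(n(n-1)/2) = (10 - 18)/28 = -0.285714.
Step 4: Exact two-sided p-value (enumerate n! = 40320 permutations of y under H0): p = 0.398760.
Step 5: alpha = 0.1. fail to reject H0.

tau_b = -0.2857 (C=10, D=18), p = 0.398760, fail to reject H0.


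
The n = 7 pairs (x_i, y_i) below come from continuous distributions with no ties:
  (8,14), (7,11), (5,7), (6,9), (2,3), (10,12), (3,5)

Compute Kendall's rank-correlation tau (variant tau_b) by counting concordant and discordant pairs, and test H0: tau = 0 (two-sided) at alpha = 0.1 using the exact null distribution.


Step 1: Enumerate the 21 unordered pairs (i,j) with i<j and classify each by sign(x_j-x_i) * sign(y_j-y_i).
  (1,2):dx=-1,dy=-3->C; (1,3):dx=-3,dy=-7->C; (1,4):dx=-2,dy=-5->C; (1,5):dx=-6,dy=-11->C
  (1,6):dx=+2,dy=-2->D; (1,7):dx=-5,dy=-9->C; (2,3):dx=-2,dy=-4->C; (2,4):dx=-1,dy=-2->C
  (2,5):dx=-5,dy=-8->C; (2,6):dx=+3,dy=+1->C; (2,7):dx=-4,dy=-6->C; (3,4):dx=+1,dy=+2->C
  (3,5):dx=-3,dy=-4->C; (3,6):dx=+5,dy=+5->C; (3,7):dx=-2,dy=-2->C; (4,5):dx=-4,dy=-6->C
  (4,6):dx=+4,dy=+3->C; (4,7):dx=-3,dy=-4->C; (5,6):dx=+8,dy=+9->C; (5,7):dx=+1,dy=+2->C
  (6,7):dx=-7,dy=-7->C
Step 2: C = 20, D = 1, total pairs = 21.
Step 3: tau = (C - D)/(n(n-1)/2) = (20 - 1)/21 = 0.904762.
Step 4: Exact two-sided p-value (enumerate n! = 5040 permutations of y under H0): p = 0.002778.
Step 5: alpha = 0.1. reject H0.

tau_b = 0.9048 (C=20, D=1), p = 0.002778, reject H0.


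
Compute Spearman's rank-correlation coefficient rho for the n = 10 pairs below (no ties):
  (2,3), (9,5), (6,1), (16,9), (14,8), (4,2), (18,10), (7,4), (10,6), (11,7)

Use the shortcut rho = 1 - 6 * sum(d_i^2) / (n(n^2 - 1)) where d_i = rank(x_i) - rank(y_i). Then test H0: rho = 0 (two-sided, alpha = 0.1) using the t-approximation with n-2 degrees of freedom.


Step 1: Rank x and y separately (midranks; no ties here).
rank(x): 2->1, 9->5, 6->3, 16->9, 14->8, 4->2, 18->10, 7->4, 10->6, 11->7
rank(y): 3->3, 5->5, 1->1, 9->9, 8->8, 2->2, 10->10, 4->4, 6->6, 7->7
Step 2: d_i = R_x(i) - R_y(i); compute d_i^2.
  (1-3)^2=4, (5-5)^2=0, (3-1)^2=4, (9-9)^2=0, (8-8)^2=0, (2-2)^2=0, (10-10)^2=0, (4-4)^2=0, (6-6)^2=0, (7-7)^2=0
sum(d^2) = 8.
Step 3: rho = 1 - 6*8 / (10*(10^2 - 1)) = 1 - 48/990 = 0.951515.
Step 4: Under H0, t = rho * sqrt((n-2)/(1-rho^2)) = 8.7493 ~ t(8).
Step 5: Two-sided p-value from the t-distribution with 8 df = 0.000023.
Step 6: alpha = 0.1. reject H0.

rho = 0.9515, p = 0.000023, reject H0 at alpha = 0.1.


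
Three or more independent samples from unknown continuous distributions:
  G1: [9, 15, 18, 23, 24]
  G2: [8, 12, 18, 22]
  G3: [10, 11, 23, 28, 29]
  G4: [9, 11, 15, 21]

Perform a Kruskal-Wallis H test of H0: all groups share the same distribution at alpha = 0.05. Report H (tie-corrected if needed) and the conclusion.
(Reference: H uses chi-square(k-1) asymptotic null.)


Step 1: Combine all N = 18 observations and assign midranks.
sorted (value, group, rank): (8,G2,1), (9,G1,2.5), (9,G4,2.5), (10,G3,4), (11,G3,5.5), (11,G4,5.5), (12,G2,7), (15,G1,8.5), (15,G4,8.5), (18,G1,10.5), (18,G2,10.5), (21,G4,12), (22,G2,13), (23,G1,14.5), (23,G3,14.5), (24,G1,16), (28,G3,17), (29,G3,18)
Step 2: Sum ranks within each group.
R_1 = 52 (n_1 = 5)
R_2 = 31.5 (n_2 = 4)
R_3 = 59 (n_3 = 5)
R_4 = 28.5 (n_4 = 4)
Step 3: H = 12/(N(N+1)) * sum(R_i^2/n_i) - 3(N+1)
     = 12/(18*19) * (52^2/5 + 31.5^2/4 + 59^2/5 + 28.5^2/4) - 3*19
     = 0.035088 * 1688.12 - 57
     = 2.232456.
Step 4: Ties present; correction factor C = 1 - 30/(18^3 - 18) = 0.994840. Corrected H = 2.232456 / 0.994840 = 2.244035.
Step 5: Under H0, H ~ chi^2(3); p-value = 0.523327.
Step 6: alpha = 0.05. fail to reject H0.

H = 2.2440, df = 3, p = 0.523327, fail to reject H0.


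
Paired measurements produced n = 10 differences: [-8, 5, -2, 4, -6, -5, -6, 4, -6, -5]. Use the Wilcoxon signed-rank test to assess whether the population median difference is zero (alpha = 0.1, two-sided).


Step 1: Drop any zero differences (none here) and take |d_i|.
|d| = [8, 5, 2, 4, 6, 5, 6, 4, 6, 5]
Step 2: Midrank |d_i| (ties get averaged ranks).
ranks: |8|->10, |5|->5, |2|->1, |4|->2.5, |6|->8, |5|->5, |6|->8, |4|->2.5, |6|->8, |5|->5
Step 3: Attach original signs; sum ranks with positive sign and with negative sign.
W+ = 5 + 2.5 + 2.5 = 10
W- = 10 + 1 + 8 + 5 + 8 + 8 + 5 = 45
(Check: W+ + W- = 55 should equal n(n+1)/2 = 55.)
Step 4: Test statistic W = min(W+, W-) = 10.
Step 5: Ties in |d|, so use the tie-corrected normal approximation.
        E[W] = n(n+1)/4 = 10*11/4 = 27.5.
        Tie groups: |d|=4 (t=2), |d|=5 (t=3), |d|=6 (t=3); sum(t^3 - t) = 54.
        Var[W] = n(n+1)(2n+1)/24 - sum(t^3-t)/48 = 2310/24 - 54/48 = 95.125.
        z = (W - E[W]) / sqrt(Var[W]) = (10 - 27.5) / 9.7532 = -1.7943.
        Two-sided p = 2*Phi(z) = 0.072768.
Step 6: alpha = 0.1. reject H0.

W+ = 10, W- = 45, W = min = 10, p = 0.072768, reject H0.


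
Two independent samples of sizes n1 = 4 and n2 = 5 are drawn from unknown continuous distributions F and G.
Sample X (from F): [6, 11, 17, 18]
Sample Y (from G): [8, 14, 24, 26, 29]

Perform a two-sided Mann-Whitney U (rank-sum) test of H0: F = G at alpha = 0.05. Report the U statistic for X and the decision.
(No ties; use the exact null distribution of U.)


Step 1: Combine and sort all 9 observations; assign midranks.
sorted (value, group): (6,X), (8,Y), (11,X), (14,Y), (17,X), (18,X), (24,Y), (26,Y), (29,Y)
ranks: 6->1, 8->2, 11->3, 14->4, 17->5, 18->6, 24->7, 26->8, 29->9
Step 2: Rank sum for X: R1 = 1 + 3 + 5 + 6 = 15.
Step 3: U_X = R1 - n1(n1+1)/2 = 15 - 4*5/2 = 15 - 10 = 5.
       U_Y = n1*n2 - U_X = 20 - 5 = 15.
Step 4: No ties, so the exact null distribution of U (based on enumerating the C(9,4) = 126 equally likely rank assignments) gives the two-sided p-value.
Step 5: p-value = 0.285714; compare to alpha = 0.05. fail to reject H0.

U_X = 5, p = 0.285714, fail to reject H0 at alpha = 0.05.


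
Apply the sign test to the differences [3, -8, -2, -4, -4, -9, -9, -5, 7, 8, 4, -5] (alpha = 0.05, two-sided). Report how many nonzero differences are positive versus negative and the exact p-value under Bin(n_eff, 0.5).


Step 1: Discard zero differences. Original n = 12; n_eff = number of nonzero differences = 12.
Nonzero differences (with sign): +3, -8, -2, -4, -4, -9, -9, -5, +7, +8, +4, -5
Step 2: Count signs: positive = 4, negative = 8.
Step 3: Under H0: P(positive) = 0.5, so the number of positives S ~ Bin(12, 0.5).
Step 4: Two-sided exact p-value = sum of Bin(12,0.5) probabilities at or below the observed probability = 0.387695.
Step 5: alpha = 0.05. fail to reject H0.

n_eff = 12, pos = 4, neg = 8, p = 0.387695, fail to reject H0.


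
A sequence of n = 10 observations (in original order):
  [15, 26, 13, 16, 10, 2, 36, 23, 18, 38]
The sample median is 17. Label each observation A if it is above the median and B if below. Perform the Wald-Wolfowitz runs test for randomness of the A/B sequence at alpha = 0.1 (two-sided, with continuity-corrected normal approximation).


Step 1: Compute median = 17; label A = above, B = below.
Labels in order: BABBBBAAAA  (n_A = 5, n_B = 5)
Step 2: Count runs R = 4.
Step 3: Under H0 (random ordering), E[R] = 2*n_A*n_B/(n_A+n_B) + 1 = 2*5*5/10 + 1 = 6.0000.
        Var[R] = 2*n_A*n_B*(2*n_A*n_B - n_A - n_B) / ((n_A+n_B)^2 * (n_A+n_B-1)) = 2000/900 = 2.2222.
        SD[R] = 1.4907.
Step 4: Continuity-corrected z = (R + 0.5 - E[R]) / SD[R] = (4 + 0.5 - 6.0000) / 1.4907 = -1.0062.
Step 5: Two-sided p-value via normal approximation = 2*(1 - Phi(|z|)) = 0.314305.
Step 6: alpha = 0.1. fail to reject H0.

R = 4, z = -1.0062, p = 0.314305, fail to reject H0.


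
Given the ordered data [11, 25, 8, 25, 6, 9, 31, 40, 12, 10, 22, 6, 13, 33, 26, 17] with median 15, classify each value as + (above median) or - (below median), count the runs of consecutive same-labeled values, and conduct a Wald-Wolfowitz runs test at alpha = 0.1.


Step 1: Compute median = 15; label A = above, B = below.
Labels in order: BABABBAABBABBAAA  (n_A = 8, n_B = 8)
Step 2: Count runs R = 10.
Step 3: Under H0 (random ordering), E[R] = 2*n_A*n_B/(n_A+n_B) + 1 = 2*8*8/16 + 1 = 9.0000.
        Var[R] = 2*n_A*n_B*(2*n_A*n_B - n_A - n_B) / ((n_A+n_B)^2 * (n_A+n_B-1)) = 14336/3840 = 3.7333.
        SD[R] = 1.9322.
Step 4: Continuity-corrected z = (R - 0.5 - E[R]) / SD[R] = (10 - 0.5 - 9.0000) / 1.9322 = 0.2588.
Step 5: Two-sided p-value via normal approximation = 2*(1 - Phi(|z|)) = 0.795809.
Step 6: alpha = 0.1. fail to reject H0.

R = 10, z = 0.2588, p = 0.795809, fail to reject H0.


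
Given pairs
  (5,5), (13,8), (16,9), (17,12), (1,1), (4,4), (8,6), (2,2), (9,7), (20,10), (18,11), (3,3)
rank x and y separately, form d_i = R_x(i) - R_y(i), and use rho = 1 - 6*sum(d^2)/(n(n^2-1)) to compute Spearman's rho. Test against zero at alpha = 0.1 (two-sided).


Step 1: Rank x and y separately (midranks; no ties here).
rank(x): 5->5, 13->8, 16->9, 17->10, 1->1, 4->4, 8->6, 2->2, 9->7, 20->12, 18->11, 3->3
rank(y): 5->5, 8->8, 9->9, 12->12, 1->1, 4->4, 6->6, 2->2, 7->7, 10->10, 11->11, 3->3
Step 2: d_i = R_x(i) - R_y(i); compute d_i^2.
  (5-5)^2=0, (8-8)^2=0, (9-9)^2=0, (10-12)^2=4, (1-1)^2=0, (4-4)^2=0, (6-6)^2=0, (2-2)^2=0, (7-7)^2=0, (12-10)^2=4, (11-11)^2=0, (3-3)^2=0
sum(d^2) = 8.
Step 3: rho = 1 - 6*8 / (12*(12^2 - 1)) = 1 - 48/1716 = 0.972028.
Step 4: Under H0, t = rho * sqrt((n-2)/(1-rho^2)) = 13.0876 ~ t(10).
Step 5: Two-sided p-value from the t-distribution with 10 df = 0.000000.
Step 6: alpha = 0.1. reject H0.

rho = 0.9720, p = 0.000000, reject H0 at alpha = 0.1.


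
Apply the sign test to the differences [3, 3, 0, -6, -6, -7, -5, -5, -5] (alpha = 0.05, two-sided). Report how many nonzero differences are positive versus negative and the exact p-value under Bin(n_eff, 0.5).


Step 1: Discard zero differences. Original n = 9; n_eff = number of nonzero differences = 8.
Nonzero differences (with sign): +3, +3, -6, -6, -7, -5, -5, -5
Step 2: Count signs: positive = 2, negative = 6.
Step 3: Under H0: P(positive) = 0.5, so the number of positives S ~ Bin(8, 0.5).
Step 4: Two-sided exact p-value = sum of Bin(8,0.5) probabilities at or below the observed probability = 0.289062.
Step 5: alpha = 0.05. fail to reject H0.

n_eff = 8, pos = 2, neg = 6, p = 0.289062, fail to reject H0.


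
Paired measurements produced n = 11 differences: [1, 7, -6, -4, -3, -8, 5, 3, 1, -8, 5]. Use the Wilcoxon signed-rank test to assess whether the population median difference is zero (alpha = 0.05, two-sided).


Step 1: Drop any zero differences (none here) and take |d_i|.
|d| = [1, 7, 6, 4, 3, 8, 5, 3, 1, 8, 5]
Step 2: Midrank |d_i| (ties get averaged ranks).
ranks: |1|->1.5, |7|->9, |6|->8, |4|->5, |3|->3.5, |8|->10.5, |5|->6.5, |3|->3.5, |1|->1.5, |8|->10.5, |5|->6.5
Step 3: Attach original signs; sum ranks with positive sign and with negative sign.
W+ = 1.5 + 9 + 6.5 + 3.5 + 1.5 + 6.5 = 28.5
W- = 8 + 5 + 3.5 + 10.5 + 10.5 = 37.5
(Check: W+ + W- = 66 should equal n(n+1)/2 = 66.)
Step 4: Test statistic W = min(W+, W-) = 28.5.
Step 5: Ties in |d|, so use the tie-corrected normal approximation.
        E[W] = n(n+1)/4 = 11*12/4 = 33.
        Tie groups: |d|=1 (t=2), |d|=3 (t=2), |d|=5 (t=2), |d|=8 (t=2); sum(t^3 - t) = 24.
        Var[W] = n(n+1)(2n+1)/24 - sum(t^3-t)/48 = 3036/24 - 24/48 = 126.
        z = (W - E[W]) / sqrt(Var[W]) = (28.5 - 33) / 11.2250 = -0.4009.
        Two-sided p = 2*Phi(z) = 0.688500.
Step 6: alpha = 0.05. fail to reject H0.

W+ = 28.5, W- = 37.5, W = min = 28.5, p = 0.688500, fail to reject H0.


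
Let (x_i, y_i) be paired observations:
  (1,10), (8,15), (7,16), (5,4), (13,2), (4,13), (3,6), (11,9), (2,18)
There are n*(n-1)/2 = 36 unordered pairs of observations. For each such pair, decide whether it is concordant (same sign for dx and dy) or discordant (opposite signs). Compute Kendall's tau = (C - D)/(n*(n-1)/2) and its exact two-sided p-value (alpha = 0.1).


Step 1: Enumerate the 36 unordered pairs (i,j) with i<j and classify each by sign(x_j-x_i) * sign(y_j-y_i).
  (1,2):dx=+7,dy=+5->C; (1,3):dx=+6,dy=+6->C; (1,4):dx=+4,dy=-6->D; (1,5):dx=+12,dy=-8->D
  (1,6):dx=+3,dy=+3->C; (1,7):dx=+2,dy=-4->D; (1,8):dx=+10,dy=-1->D; (1,9):dx=+1,dy=+8->C
  (2,3):dx=-1,dy=+1->D; (2,4):dx=-3,dy=-11->C; (2,5):dx=+5,dy=-13->D; (2,6):dx=-4,dy=-2->C
  (2,7):dx=-5,dy=-9->C; (2,8):dx=+3,dy=-6->D; (2,9):dx=-6,dy=+3->D; (3,4):dx=-2,dy=-12->C
  (3,5):dx=+6,dy=-14->D; (3,6):dx=-3,dy=-3->C; (3,7):dx=-4,dy=-10->C; (3,8):dx=+4,dy=-7->D
  (3,9):dx=-5,dy=+2->D; (4,5):dx=+8,dy=-2->D; (4,6):dx=-1,dy=+9->D; (4,7):dx=-2,dy=+2->D
  (4,8):dx=+6,dy=+5->C; (4,9):dx=-3,dy=+14->D; (5,6):dx=-9,dy=+11->D; (5,7):dx=-10,dy=+4->D
  (5,8):dx=-2,dy=+7->D; (5,9):dx=-11,dy=+16->D; (6,7):dx=-1,dy=-7->C; (6,8):dx=+7,dy=-4->D
  (6,9):dx=-2,dy=+5->D; (7,8):dx=+8,dy=+3->C; (7,9):dx=-1,dy=+12->D; (8,9):dx=-9,dy=+9->D
Step 2: C = 13, D = 23, total pairs = 36.
Step 3: tau = (C - D)/(n(n-1)/2) = (13 - 23)/36 = -0.277778.
Step 4: Exact two-sided p-value (enumerate n! = 362880 permutations of y under H0): p = 0.358488.
Step 5: alpha = 0.1. fail to reject H0.

tau_b = -0.2778 (C=13, D=23), p = 0.358488, fail to reject H0.


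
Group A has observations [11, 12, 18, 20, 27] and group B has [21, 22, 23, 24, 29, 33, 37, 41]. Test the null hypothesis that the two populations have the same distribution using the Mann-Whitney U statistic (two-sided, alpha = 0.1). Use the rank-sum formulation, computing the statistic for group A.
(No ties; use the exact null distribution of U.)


Step 1: Combine and sort all 13 observations; assign midranks.
sorted (value, group): (11,X), (12,X), (18,X), (20,X), (21,Y), (22,Y), (23,Y), (24,Y), (27,X), (29,Y), (33,Y), (37,Y), (41,Y)
ranks: 11->1, 12->2, 18->3, 20->4, 21->5, 22->6, 23->7, 24->8, 27->9, 29->10, 33->11, 37->12, 41->13
Step 2: Rank sum for X: R1 = 1 + 2 + 3 + 4 + 9 = 19.
Step 3: U_X = R1 - n1(n1+1)/2 = 19 - 5*6/2 = 19 - 15 = 4.
       U_Y = n1*n2 - U_X = 40 - 4 = 36.
Step 4: No ties, so the exact null distribution of U (based on enumerating the C(13,5) = 1287 equally likely rank assignments) gives the two-sided p-value.
Step 5: p-value = 0.018648; compare to alpha = 0.1. reject H0.

U_X = 4, p = 0.018648, reject H0 at alpha = 0.1.


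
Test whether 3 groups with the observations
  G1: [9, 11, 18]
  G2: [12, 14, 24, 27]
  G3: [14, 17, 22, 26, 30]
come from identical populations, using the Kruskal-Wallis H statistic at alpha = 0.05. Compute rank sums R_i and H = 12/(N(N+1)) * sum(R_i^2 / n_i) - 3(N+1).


Step 1: Combine all N = 12 observations and assign midranks.
sorted (value, group, rank): (9,G1,1), (11,G1,2), (12,G2,3), (14,G2,4.5), (14,G3,4.5), (17,G3,6), (18,G1,7), (22,G3,8), (24,G2,9), (26,G3,10), (27,G2,11), (30,G3,12)
Step 2: Sum ranks within each group.
R_1 = 10 (n_1 = 3)
R_2 = 27.5 (n_2 = 4)
R_3 = 40.5 (n_3 = 5)
Step 3: H = 12/(N(N+1)) * sum(R_i^2/n_i) - 3(N+1)
     = 12/(12*13) * (10^2/3 + 27.5^2/4 + 40.5^2/5) - 3*13
     = 0.076923 * 550.446 - 39
     = 3.341987.
Step 4: Ties present; correction factor C = 1 - 6/(12^3 - 12) = 0.996503. Corrected H = 3.341987 / 0.996503 = 3.353713.
Step 5: Under H0, H ~ chi^2(2); p-value = 0.186961.
Step 6: alpha = 0.05. fail to reject H0.

H = 3.3537, df = 2, p = 0.186961, fail to reject H0.


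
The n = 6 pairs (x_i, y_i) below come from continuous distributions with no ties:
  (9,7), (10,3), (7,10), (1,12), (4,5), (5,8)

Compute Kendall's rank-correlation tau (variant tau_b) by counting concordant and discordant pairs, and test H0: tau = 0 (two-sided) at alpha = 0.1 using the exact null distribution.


Step 1: Enumerate the 15 unordered pairs (i,j) with i<j and classify each by sign(x_j-x_i) * sign(y_j-y_i).
  (1,2):dx=+1,dy=-4->D; (1,3):dx=-2,dy=+3->D; (1,4):dx=-8,dy=+5->D; (1,5):dx=-5,dy=-2->C
  (1,6):dx=-4,dy=+1->D; (2,3):dx=-3,dy=+7->D; (2,4):dx=-9,dy=+9->D; (2,5):dx=-6,dy=+2->D
  (2,6):dx=-5,dy=+5->D; (3,4):dx=-6,dy=+2->D; (3,5):dx=-3,dy=-5->C; (3,6):dx=-2,dy=-2->C
  (4,5):dx=+3,dy=-7->D; (4,6):dx=+4,dy=-4->D; (5,6):dx=+1,dy=+3->C
Step 2: C = 4, D = 11, total pairs = 15.
Step 3: tau = (C - D)/(n(n-1)/2) = (4 - 11)/15 = -0.466667.
Step 4: Exact two-sided p-value (enumerate n! = 720 permutations of y under H0): p = 0.272222.
Step 5: alpha = 0.1. fail to reject H0.

tau_b = -0.4667 (C=4, D=11), p = 0.272222, fail to reject H0.


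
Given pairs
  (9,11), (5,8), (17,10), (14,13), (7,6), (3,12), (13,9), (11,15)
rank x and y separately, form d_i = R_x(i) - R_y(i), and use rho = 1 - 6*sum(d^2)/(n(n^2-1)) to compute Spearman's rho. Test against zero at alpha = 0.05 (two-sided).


Step 1: Rank x and y separately (midranks; no ties here).
rank(x): 9->4, 5->2, 17->8, 14->7, 7->3, 3->1, 13->6, 11->5
rank(y): 11->5, 8->2, 10->4, 13->7, 6->1, 12->6, 9->3, 15->8
Step 2: d_i = R_x(i) - R_y(i); compute d_i^2.
  (4-5)^2=1, (2-2)^2=0, (8-4)^2=16, (7-7)^2=0, (3-1)^2=4, (1-6)^2=25, (6-3)^2=9, (5-8)^2=9
sum(d^2) = 64.
Step 3: rho = 1 - 6*64 / (8*(8^2 - 1)) = 1 - 384/504 = 0.238095.
Step 4: Under H0, t = rho * sqrt((n-2)/(1-rho^2)) = 0.6005 ~ t(6).
Step 5: Two-sided p-value from the t-distribution with 6 df = 0.570156.
Step 6: alpha = 0.05. fail to reject H0.

rho = 0.2381, p = 0.570156, fail to reject H0 at alpha = 0.05.


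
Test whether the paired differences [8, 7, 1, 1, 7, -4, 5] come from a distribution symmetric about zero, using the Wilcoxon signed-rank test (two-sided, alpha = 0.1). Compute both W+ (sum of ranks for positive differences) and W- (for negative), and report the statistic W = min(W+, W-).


Step 1: Drop any zero differences (none here) and take |d_i|.
|d| = [8, 7, 1, 1, 7, 4, 5]
Step 2: Midrank |d_i| (ties get averaged ranks).
ranks: |8|->7, |7|->5.5, |1|->1.5, |1|->1.5, |7|->5.5, |4|->3, |5|->4
Step 3: Attach original signs; sum ranks with positive sign and with negative sign.
W+ = 7 + 5.5 + 1.5 + 1.5 + 5.5 + 4 = 25
W- = 3 = 3
(Check: W+ + W- = 28 should equal n(n+1)/2 = 28.)
Step 4: Test statistic W = min(W+, W-) = 3.
Step 5: Ties in |d|, so use the tie-corrected normal approximation.
        E[W] = n(n+1)/4 = 7*8/4 = 14.
        Tie groups: |d|=1 (t=2), |d|=7 (t=2); sum(t^3 - t) = 12.
        Var[W] = n(n+1)(2n+1)/24 - sum(t^3-t)/48 = 840/24 - 12/48 = 34.75.
        z = (W - E[W]) / sqrt(Var[W]) = (3 - 14) / 5.8949 = -1.8660.
        Two-sided p = 2*Phi(z) = 0.062039.
Step 6: alpha = 0.1. reject H0.

W+ = 25, W- = 3, W = min = 3, p = 0.062039, reject H0.


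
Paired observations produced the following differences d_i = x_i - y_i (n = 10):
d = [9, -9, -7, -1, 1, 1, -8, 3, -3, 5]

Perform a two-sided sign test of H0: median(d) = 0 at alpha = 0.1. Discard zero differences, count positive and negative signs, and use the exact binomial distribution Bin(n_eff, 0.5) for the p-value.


Step 1: Discard zero differences. Original n = 10; n_eff = number of nonzero differences = 10.
Nonzero differences (with sign): +9, -9, -7, -1, +1, +1, -8, +3, -3, +5
Step 2: Count signs: positive = 5, negative = 5.
Step 3: Under H0: P(positive) = 0.5, so the number of positives S ~ Bin(10, 0.5).
Step 4: Two-sided exact p-value = sum of Bin(10,0.5) probabilities at or below the observed probability = 1.000000.
Step 5: alpha = 0.1. fail to reject H0.

n_eff = 10, pos = 5, neg = 5, p = 1.000000, fail to reject H0.


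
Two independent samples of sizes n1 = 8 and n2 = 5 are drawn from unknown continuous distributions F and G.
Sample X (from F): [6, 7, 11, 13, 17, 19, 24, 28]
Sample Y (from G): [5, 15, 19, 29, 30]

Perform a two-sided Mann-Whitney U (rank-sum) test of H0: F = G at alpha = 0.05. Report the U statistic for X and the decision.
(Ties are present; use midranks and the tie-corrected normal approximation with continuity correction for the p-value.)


Step 1: Combine and sort all 13 observations; assign midranks.
sorted (value, group): (5,Y), (6,X), (7,X), (11,X), (13,X), (15,Y), (17,X), (19,X), (19,Y), (24,X), (28,X), (29,Y), (30,Y)
ranks: 5->1, 6->2, 7->3, 11->4, 13->5, 15->6, 17->7, 19->8.5, 19->8.5, 24->10, 28->11, 29->12, 30->13
Step 2: Rank sum for X: R1 = 2 + 3 + 4 + 5 + 7 + 8.5 + 10 + 11 = 50.5.
Step 3: U_X = R1 - n1(n1+1)/2 = 50.5 - 8*9/2 = 50.5 - 36 = 14.5.
       U_Y = n1*n2 - U_X = 40 - 14.5 = 25.5.
Step 4: Ties are present, so use the tie-corrected normal approximation (with continuity correction) for the p-value.
Step 5: p-value = 0.463600; compare to alpha = 0.05. fail to reject H0.

U_X = 14.5, p = 0.463600, fail to reject H0 at alpha = 0.05.


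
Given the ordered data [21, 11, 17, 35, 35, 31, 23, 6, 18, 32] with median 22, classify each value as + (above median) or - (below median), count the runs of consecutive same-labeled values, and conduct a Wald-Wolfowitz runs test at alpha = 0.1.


Step 1: Compute median = 22; label A = above, B = below.
Labels in order: BBBAAAABBA  (n_A = 5, n_B = 5)
Step 2: Count runs R = 4.
Step 3: Under H0 (random ordering), E[R] = 2*n_A*n_B/(n_A+n_B) + 1 = 2*5*5/10 + 1 = 6.0000.
        Var[R] = 2*n_A*n_B*(2*n_A*n_B - n_A - n_B) / ((n_A+n_B)^2 * (n_A+n_B-1)) = 2000/900 = 2.2222.
        SD[R] = 1.4907.
Step 4: Continuity-corrected z = (R + 0.5 - E[R]) / SD[R] = (4 + 0.5 - 6.0000) / 1.4907 = -1.0062.
Step 5: Two-sided p-value via normal approximation = 2*(1 - Phi(|z|)) = 0.314305.
Step 6: alpha = 0.1. fail to reject H0.

R = 4, z = -1.0062, p = 0.314305, fail to reject H0.


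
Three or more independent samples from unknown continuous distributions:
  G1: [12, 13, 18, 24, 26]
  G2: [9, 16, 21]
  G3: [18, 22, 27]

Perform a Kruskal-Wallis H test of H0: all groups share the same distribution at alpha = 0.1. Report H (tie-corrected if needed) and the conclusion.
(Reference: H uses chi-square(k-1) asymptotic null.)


Step 1: Combine all N = 11 observations and assign midranks.
sorted (value, group, rank): (9,G2,1), (12,G1,2), (13,G1,3), (16,G2,4), (18,G1,5.5), (18,G3,5.5), (21,G2,7), (22,G3,8), (24,G1,9), (26,G1,10), (27,G3,11)
Step 2: Sum ranks within each group.
R_1 = 29.5 (n_1 = 5)
R_2 = 12 (n_2 = 3)
R_3 = 24.5 (n_3 = 3)
Step 3: H = 12/(N(N+1)) * sum(R_i^2/n_i) - 3(N+1)
     = 12/(11*12) * (29.5^2/5 + 12^2/3 + 24.5^2/3) - 3*12
     = 0.090909 * 422.133 - 36
     = 2.375758.
Step 4: Ties present; correction factor C = 1 - 6/(11^3 - 11) = 0.995455. Corrected H = 2.375758 / 0.995455 = 2.386606.
Step 5: Under H0, H ~ chi^2(2); p-value = 0.303218.
Step 6: alpha = 0.1. fail to reject H0.

H = 2.3866, df = 2, p = 0.303218, fail to reject H0.


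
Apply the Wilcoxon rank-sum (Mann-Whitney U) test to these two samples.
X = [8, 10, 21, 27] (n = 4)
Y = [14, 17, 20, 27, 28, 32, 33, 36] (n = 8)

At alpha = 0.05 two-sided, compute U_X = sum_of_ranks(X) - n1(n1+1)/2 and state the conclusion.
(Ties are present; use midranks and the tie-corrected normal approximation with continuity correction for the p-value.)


Step 1: Combine and sort all 12 observations; assign midranks.
sorted (value, group): (8,X), (10,X), (14,Y), (17,Y), (20,Y), (21,X), (27,X), (27,Y), (28,Y), (32,Y), (33,Y), (36,Y)
ranks: 8->1, 10->2, 14->3, 17->4, 20->5, 21->6, 27->7.5, 27->7.5, 28->9, 32->10, 33->11, 36->12
Step 2: Rank sum for X: R1 = 1 + 2 + 6 + 7.5 = 16.5.
Step 3: U_X = R1 - n1(n1+1)/2 = 16.5 - 4*5/2 = 16.5 - 10 = 6.5.
       U_Y = n1*n2 - U_X = 32 - 6.5 = 25.5.
Step 4: Ties are present, so use the tie-corrected normal approximation (with continuity correction) for the p-value.
Step 5: p-value = 0.125707; compare to alpha = 0.05. fail to reject H0.

U_X = 6.5, p = 0.125707, fail to reject H0 at alpha = 0.05.


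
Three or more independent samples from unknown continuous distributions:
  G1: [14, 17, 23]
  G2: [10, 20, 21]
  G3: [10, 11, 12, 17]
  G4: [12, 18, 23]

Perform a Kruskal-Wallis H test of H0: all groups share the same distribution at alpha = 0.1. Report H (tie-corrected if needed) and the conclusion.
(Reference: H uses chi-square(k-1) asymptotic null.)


Step 1: Combine all N = 13 observations and assign midranks.
sorted (value, group, rank): (10,G2,1.5), (10,G3,1.5), (11,G3,3), (12,G3,4.5), (12,G4,4.5), (14,G1,6), (17,G1,7.5), (17,G3,7.5), (18,G4,9), (20,G2,10), (21,G2,11), (23,G1,12.5), (23,G4,12.5)
Step 2: Sum ranks within each group.
R_1 = 26 (n_1 = 3)
R_2 = 22.5 (n_2 = 3)
R_3 = 16.5 (n_3 = 4)
R_4 = 26 (n_4 = 3)
Step 3: H = 12/(N(N+1)) * sum(R_i^2/n_i) - 3(N+1)
     = 12/(13*14) * (26^2/3 + 22.5^2/3 + 16.5^2/4 + 26^2/3) - 3*14
     = 0.065934 * 687.479 - 42
     = 3.328297.
Step 4: Ties present; correction factor C = 1 - 24/(13^3 - 13) = 0.989011. Corrected H = 3.328297 / 0.989011 = 3.365278.
Step 5: Under H0, H ~ chi^2(3); p-value = 0.338660.
Step 6: alpha = 0.1. fail to reject H0.

H = 3.3653, df = 3, p = 0.338660, fail to reject H0.


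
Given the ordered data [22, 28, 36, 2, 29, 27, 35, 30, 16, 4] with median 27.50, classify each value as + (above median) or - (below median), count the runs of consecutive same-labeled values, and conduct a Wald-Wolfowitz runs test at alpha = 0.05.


Step 1: Compute median = 27.50; label A = above, B = below.
Labels in order: BAABABAABB  (n_A = 5, n_B = 5)
Step 2: Count runs R = 7.
Step 3: Under H0 (random ordering), E[R] = 2*n_A*n_B/(n_A+n_B) + 1 = 2*5*5/10 + 1 = 6.0000.
        Var[R] = 2*n_A*n_B*(2*n_A*n_B - n_A - n_B) / ((n_A+n_B)^2 * (n_A+n_B-1)) = 2000/900 = 2.2222.
        SD[R] = 1.4907.
Step 4: Continuity-corrected z = (R - 0.5 - E[R]) / SD[R] = (7 - 0.5 - 6.0000) / 1.4907 = 0.3354.
Step 5: Two-sided p-value via normal approximation = 2*(1 - Phi(|z|)) = 0.737316.
Step 6: alpha = 0.05. fail to reject H0.

R = 7, z = 0.3354, p = 0.737316, fail to reject H0.


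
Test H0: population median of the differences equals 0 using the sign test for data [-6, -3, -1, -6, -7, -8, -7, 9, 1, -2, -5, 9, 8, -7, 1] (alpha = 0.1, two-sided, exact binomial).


Step 1: Discard zero differences. Original n = 15; n_eff = number of nonzero differences = 15.
Nonzero differences (with sign): -6, -3, -1, -6, -7, -8, -7, +9, +1, -2, -5, +9, +8, -7, +1
Step 2: Count signs: positive = 5, negative = 10.
Step 3: Under H0: P(positive) = 0.5, so the number of positives S ~ Bin(15, 0.5).
Step 4: Two-sided exact p-value = sum of Bin(15,0.5) probabilities at or below the observed probability = 0.301758.
Step 5: alpha = 0.1. fail to reject H0.

n_eff = 15, pos = 5, neg = 10, p = 0.301758, fail to reject H0.


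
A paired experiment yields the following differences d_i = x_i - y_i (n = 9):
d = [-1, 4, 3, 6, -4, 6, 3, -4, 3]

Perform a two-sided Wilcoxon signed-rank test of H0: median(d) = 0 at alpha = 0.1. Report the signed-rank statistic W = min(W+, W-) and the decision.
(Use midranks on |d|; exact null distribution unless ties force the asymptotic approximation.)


Step 1: Drop any zero differences (none here) and take |d_i|.
|d| = [1, 4, 3, 6, 4, 6, 3, 4, 3]
Step 2: Midrank |d_i| (ties get averaged ranks).
ranks: |1|->1, |4|->6, |3|->3, |6|->8.5, |4|->6, |6|->8.5, |3|->3, |4|->6, |3|->3
Step 3: Attach original signs; sum ranks with positive sign and with negative sign.
W+ = 6 + 3 + 8.5 + 8.5 + 3 + 3 = 32
W- = 1 + 6 + 6 = 13
(Check: W+ + W- = 45 should equal n(n+1)/2 = 45.)
Step 4: Test statistic W = min(W+, W-) = 13.
Step 5: Ties in |d|, so use the tie-corrected normal approximation.
        E[W] = n(n+1)/4 = 9*10/4 = 22.5.
        Tie groups: |d|=3 (t=3), |d|=4 (t=3), |d|=6 (t=2); sum(t^3 - t) = 54.
        Var[W] = n(n+1)(2n+1)/24 - sum(t^3-t)/48 = 1710/24 - 54/48 = 70.125.
        z = (W - E[W]) / sqrt(Var[W]) = (13 - 22.5) / 8.3741 = -1.1345.
        Two-sided p = 2*Phi(z) = 0.256604.
Step 6: alpha = 0.1. fail to reject H0.

W+ = 32, W- = 13, W = min = 13, p = 0.256604, fail to reject H0.


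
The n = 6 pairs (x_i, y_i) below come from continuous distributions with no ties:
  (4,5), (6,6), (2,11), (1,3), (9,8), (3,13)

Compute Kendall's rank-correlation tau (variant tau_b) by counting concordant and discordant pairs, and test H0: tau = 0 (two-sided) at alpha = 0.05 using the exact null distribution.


Step 1: Enumerate the 15 unordered pairs (i,j) with i<j and classify each by sign(x_j-x_i) * sign(y_j-y_i).
  (1,2):dx=+2,dy=+1->C; (1,3):dx=-2,dy=+6->D; (1,4):dx=-3,dy=-2->C; (1,5):dx=+5,dy=+3->C
  (1,6):dx=-1,dy=+8->D; (2,3):dx=-4,dy=+5->D; (2,4):dx=-5,dy=-3->C; (2,5):dx=+3,dy=+2->C
  (2,6):dx=-3,dy=+7->D; (3,4):dx=-1,dy=-8->C; (3,5):dx=+7,dy=-3->D; (3,6):dx=+1,dy=+2->C
  (4,5):dx=+8,dy=+5->C; (4,6):dx=+2,dy=+10->C; (5,6):dx=-6,dy=+5->D
Step 2: C = 9, D = 6, total pairs = 15.
Step 3: tau = (C - D)/(n(n-1)/2) = (9 - 6)/15 = 0.200000.
Step 4: Exact two-sided p-value (enumerate n! = 720 permutations of y under H0): p = 0.719444.
Step 5: alpha = 0.05. fail to reject H0.

tau_b = 0.2000 (C=9, D=6), p = 0.719444, fail to reject H0.


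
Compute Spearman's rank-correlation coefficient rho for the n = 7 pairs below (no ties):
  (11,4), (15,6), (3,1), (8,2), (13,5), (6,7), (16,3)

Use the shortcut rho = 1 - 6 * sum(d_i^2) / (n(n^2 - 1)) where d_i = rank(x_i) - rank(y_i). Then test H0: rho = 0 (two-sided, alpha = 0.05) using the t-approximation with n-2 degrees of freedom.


Step 1: Rank x and y separately (midranks; no ties here).
rank(x): 11->4, 15->6, 3->1, 8->3, 13->5, 6->2, 16->7
rank(y): 4->4, 6->6, 1->1, 2->2, 5->5, 7->7, 3->3
Step 2: d_i = R_x(i) - R_y(i); compute d_i^2.
  (4-4)^2=0, (6-6)^2=0, (1-1)^2=0, (3-2)^2=1, (5-5)^2=0, (2-7)^2=25, (7-3)^2=16
sum(d^2) = 42.
Step 3: rho = 1 - 6*42 / (7*(7^2 - 1)) = 1 - 252/336 = 0.250000.
Step 4: Under H0, t = rho * sqrt((n-2)/(1-rho^2)) = 0.5774 ~ t(5).
Step 5: Two-sided p-value from the t-distribution with 5 df = 0.588724.
Step 6: alpha = 0.05. fail to reject H0.

rho = 0.2500, p = 0.588724, fail to reject H0 at alpha = 0.05.


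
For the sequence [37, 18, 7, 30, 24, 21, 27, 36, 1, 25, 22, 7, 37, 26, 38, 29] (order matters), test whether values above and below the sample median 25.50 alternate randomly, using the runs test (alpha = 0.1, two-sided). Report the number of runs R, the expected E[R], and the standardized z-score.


Step 1: Compute median = 25.50; label A = above, B = below.
Labels in order: ABBABBAABBBBAAAA  (n_A = 8, n_B = 8)
Step 2: Count runs R = 7.
Step 3: Under H0 (random ordering), E[R] = 2*n_A*n_B/(n_A+n_B) + 1 = 2*8*8/16 + 1 = 9.0000.
        Var[R] = 2*n_A*n_B*(2*n_A*n_B - n_A - n_B) / ((n_A+n_B)^2 * (n_A+n_B-1)) = 14336/3840 = 3.7333.
        SD[R] = 1.9322.
Step 4: Continuity-corrected z = (R + 0.5 - E[R]) / SD[R] = (7 + 0.5 - 9.0000) / 1.9322 = -0.7763.
Step 5: Two-sided p-value via normal approximation = 2*(1 - Phi(|z|)) = 0.437558.
Step 6: alpha = 0.1. fail to reject H0.

R = 7, z = -0.7763, p = 0.437558, fail to reject H0.


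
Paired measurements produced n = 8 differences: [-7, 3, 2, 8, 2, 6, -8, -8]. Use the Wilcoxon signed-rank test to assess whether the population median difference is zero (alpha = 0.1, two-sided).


Step 1: Drop any zero differences (none here) and take |d_i|.
|d| = [7, 3, 2, 8, 2, 6, 8, 8]
Step 2: Midrank |d_i| (ties get averaged ranks).
ranks: |7|->5, |3|->3, |2|->1.5, |8|->7, |2|->1.5, |6|->4, |8|->7, |8|->7
Step 3: Attach original signs; sum ranks with positive sign and with negative sign.
W+ = 3 + 1.5 + 7 + 1.5 + 4 = 17
W- = 5 + 7 + 7 = 19
(Check: W+ + W- = 36 should equal n(n+1)/2 = 36.)
Step 4: Test statistic W = min(W+, W-) = 17.
Step 5: Ties in |d|, so use the tie-corrected normal approximation.
        E[W] = n(n+1)/4 = 8*9/4 = 18.
        Tie groups: |d|=2 (t=2), |d|=8 (t=3); sum(t^3 - t) = 30.
        Var[W] = n(n+1)(2n+1)/24 - sum(t^3-t)/48 = 1224/24 - 30/48 = 50.375.
        z = (W - E[W]) / sqrt(Var[W]) = (17 - 18) / 7.0975 = -0.1409.
        Two-sided p = 2*Phi(z) = 0.887954.
Step 6: alpha = 0.1. fail to reject H0.

W+ = 17, W- = 19, W = min = 17, p = 0.887954, fail to reject H0.


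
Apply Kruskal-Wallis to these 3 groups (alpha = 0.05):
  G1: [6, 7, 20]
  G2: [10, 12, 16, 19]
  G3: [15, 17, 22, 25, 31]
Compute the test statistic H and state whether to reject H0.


Step 1: Combine all N = 12 observations and assign midranks.
sorted (value, group, rank): (6,G1,1), (7,G1,2), (10,G2,3), (12,G2,4), (15,G3,5), (16,G2,6), (17,G3,7), (19,G2,8), (20,G1,9), (22,G3,10), (25,G3,11), (31,G3,12)
Step 2: Sum ranks within each group.
R_1 = 12 (n_1 = 3)
R_2 = 21 (n_2 = 4)
R_3 = 45 (n_3 = 5)
Step 3: H = 12/(N(N+1)) * sum(R_i^2/n_i) - 3(N+1)
     = 12/(12*13) * (12^2/3 + 21^2/4 + 45^2/5) - 3*13
     = 0.076923 * 563.25 - 39
     = 4.326923.
Step 4: No ties, so H is used without correction.
Step 5: Under H0, H ~ chi^2(2); p-value = 0.114927.
Step 6: alpha = 0.05. fail to reject H0.

H = 4.3269, df = 2, p = 0.114927, fail to reject H0.


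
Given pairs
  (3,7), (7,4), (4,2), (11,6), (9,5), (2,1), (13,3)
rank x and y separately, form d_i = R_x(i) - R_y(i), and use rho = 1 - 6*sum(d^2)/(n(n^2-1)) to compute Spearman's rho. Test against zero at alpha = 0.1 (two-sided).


Step 1: Rank x and y separately (midranks; no ties here).
rank(x): 3->2, 7->4, 4->3, 11->6, 9->5, 2->1, 13->7
rank(y): 7->7, 4->4, 2->2, 6->6, 5->5, 1->1, 3->3
Step 2: d_i = R_x(i) - R_y(i); compute d_i^2.
  (2-7)^2=25, (4-4)^2=0, (3-2)^2=1, (6-6)^2=0, (5-5)^2=0, (1-1)^2=0, (7-3)^2=16
sum(d^2) = 42.
Step 3: rho = 1 - 6*42 / (7*(7^2 - 1)) = 1 - 252/336 = 0.250000.
Step 4: Under H0, t = rho * sqrt((n-2)/(1-rho^2)) = 0.5774 ~ t(5).
Step 5: Two-sided p-value from the t-distribution with 5 df = 0.588724.
Step 6: alpha = 0.1. fail to reject H0.

rho = 0.2500, p = 0.588724, fail to reject H0 at alpha = 0.1.


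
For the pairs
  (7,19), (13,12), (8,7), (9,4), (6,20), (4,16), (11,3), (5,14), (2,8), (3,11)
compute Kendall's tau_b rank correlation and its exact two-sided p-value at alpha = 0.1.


Step 1: Enumerate the 45 unordered pairs (i,j) with i<j and classify each by sign(x_j-x_i) * sign(y_j-y_i).
  (1,2):dx=+6,dy=-7->D; (1,3):dx=+1,dy=-12->D; (1,4):dx=+2,dy=-15->D; (1,5):dx=-1,dy=+1->D
  (1,6):dx=-3,dy=-3->C; (1,7):dx=+4,dy=-16->D; (1,8):dx=-2,dy=-5->C; (1,9):dx=-5,dy=-11->C
  (1,10):dx=-4,dy=-8->C; (2,3):dx=-5,dy=-5->C; (2,4):dx=-4,dy=-8->C; (2,5):dx=-7,dy=+8->D
  (2,6):dx=-9,dy=+4->D; (2,7):dx=-2,dy=-9->C; (2,8):dx=-8,dy=+2->D; (2,9):dx=-11,dy=-4->C
  (2,10):dx=-10,dy=-1->C; (3,4):dx=+1,dy=-3->D; (3,5):dx=-2,dy=+13->D; (3,6):dx=-4,dy=+9->D
  (3,7):dx=+3,dy=-4->D; (3,8):dx=-3,dy=+7->D; (3,9):dx=-6,dy=+1->D; (3,10):dx=-5,dy=+4->D
  (4,5):dx=-3,dy=+16->D; (4,6):dx=-5,dy=+12->D; (4,7):dx=+2,dy=-1->D; (4,8):dx=-4,dy=+10->D
  (4,9):dx=-7,dy=+4->D; (4,10):dx=-6,dy=+7->D; (5,6):dx=-2,dy=-4->C; (5,7):dx=+5,dy=-17->D
  (5,8):dx=-1,dy=-6->C; (5,9):dx=-4,dy=-12->C; (5,10):dx=-3,dy=-9->C; (6,7):dx=+7,dy=-13->D
  (6,8):dx=+1,dy=-2->D; (6,9):dx=-2,dy=-8->C; (6,10):dx=-1,dy=-5->C; (7,8):dx=-6,dy=+11->D
  (7,9):dx=-9,dy=+5->D; (7,10):dx=-8,dy=+8->D; (8,9):dx=-3,dy=-6->C; (8,10):dx=-2,dy=-3->C
  (9,10):dx=+1,dy=+3->C
Step 2: C = 18, D = 27, total pairs = 45.
Step 3: tau = (C - D)/(n(n-1)/2) = (18 - 27)/45 = -0.200000.
Step 4: Exact two-sided p-value (enumerate n! = 3628800 permutations of y under H0): p = 0.484313.
Step 5: alpha = 0.1. fail to reject H0.

tau_b = -0.2000 (C=18, D=27), p = 0.484313, fail to reject H0.


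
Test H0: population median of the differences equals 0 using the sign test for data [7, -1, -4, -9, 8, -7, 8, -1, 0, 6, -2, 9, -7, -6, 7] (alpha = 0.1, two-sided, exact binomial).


Step 1: Discard zero differences. Original n = 15; n_eff = number of nonzero differences = 14.
Nonzero differences (with sign): +7, -1, -4, -9, +8, -7, +8, -1, +6, -2, +9, -7, -6, +7
Step 2: Count signs: positive = 6, negative = 8.
Step 3: Under H0: P(positive) = 0.5, so the number of positives S ~ Bin(14, 0.5).
Step 4: Two-sided exact p-value = sum of Bin(14,0.5) probabilities at or below the observed probability = 0.790527.
Step 5: alpha = 0.1. fail to reject H0.

n_eff = 14, pos = 6, neg = 8, p = 0.790527, fail to reject H0.


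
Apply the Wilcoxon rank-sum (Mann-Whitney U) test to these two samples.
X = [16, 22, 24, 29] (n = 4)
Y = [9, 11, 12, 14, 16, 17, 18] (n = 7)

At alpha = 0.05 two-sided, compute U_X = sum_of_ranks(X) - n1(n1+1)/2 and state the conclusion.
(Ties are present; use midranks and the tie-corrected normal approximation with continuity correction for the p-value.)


Step 1: Combine and sort all 11 observations; assign midranks.
sorted (value, group): (9,Y), (11,Y), (12,Y), (14,Y), (16,X), (16,Y), (17,Y), (18,Y), (22,X), (24,X), (29,X)
ranks: 9->1, 11->2, 12->3, 14->4, 16->5.5, 16->5.5, 17->7, 18->8, 22->9, 24->10, 29->11
Step 2: Rank sum for X: R1 = 5.5 + 9 + 10 + 11 = 35.5.
Step 3: U_X = R1 - n1(n1+1)/2 = 35.5 - 4*5/2 = 35.5 - 10 = 25.5.
       U_Y = n1*n2 - U_X = 28 - 25.5 = 2.5.
Step 4: Ties are present, so use the tie-corrected normal approximation (with continuity correction) for the p-value.
Step 5: p-value = 0.037202; compare to alpha = 0.05. reject H0.

U_X = 25.5, p = 0.037202, reject H0 at alpha = 0.05.
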